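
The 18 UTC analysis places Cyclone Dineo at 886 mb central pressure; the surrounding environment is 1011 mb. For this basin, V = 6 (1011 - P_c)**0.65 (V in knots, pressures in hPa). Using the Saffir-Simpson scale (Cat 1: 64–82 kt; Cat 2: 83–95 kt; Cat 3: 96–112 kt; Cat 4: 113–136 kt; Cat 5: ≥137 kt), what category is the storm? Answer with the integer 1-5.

5

ΔP = 1011 − 886 = 125 mb.
V ≈ 6 × 125^0.65 = 6 × 23.07 ≈ 138 kt.
138 kt falls in the Category 5 band.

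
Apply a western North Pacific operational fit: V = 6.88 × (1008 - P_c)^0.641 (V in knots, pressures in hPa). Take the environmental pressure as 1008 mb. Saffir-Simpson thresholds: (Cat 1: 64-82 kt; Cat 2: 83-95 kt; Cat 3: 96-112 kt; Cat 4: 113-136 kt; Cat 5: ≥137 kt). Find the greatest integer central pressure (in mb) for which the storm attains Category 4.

Category 4 begins at V = 113 kt.
Required ΔP = (113/6.88)^(1/0.641) = 16.424^1.560 ≈ 78.75 mb.
P_c ≤ 1008 − 78.75 = 929.25, so the highest integer P_c is 929 mb.

929 mb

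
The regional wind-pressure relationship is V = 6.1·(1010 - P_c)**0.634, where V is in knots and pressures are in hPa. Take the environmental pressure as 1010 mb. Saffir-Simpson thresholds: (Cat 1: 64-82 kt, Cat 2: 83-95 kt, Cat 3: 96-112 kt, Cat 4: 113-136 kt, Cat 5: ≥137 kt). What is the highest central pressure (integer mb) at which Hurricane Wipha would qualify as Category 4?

Category 4 begins at V = 113 kt.
Required ΔP = (113/6.1)^(1/0.634) = 18.525^1.577 ≈ 99.91 mb.
P_c ≤ 1010 − 99.91 = 910.09, so the highest integer P_c is 910 mb.

910 mb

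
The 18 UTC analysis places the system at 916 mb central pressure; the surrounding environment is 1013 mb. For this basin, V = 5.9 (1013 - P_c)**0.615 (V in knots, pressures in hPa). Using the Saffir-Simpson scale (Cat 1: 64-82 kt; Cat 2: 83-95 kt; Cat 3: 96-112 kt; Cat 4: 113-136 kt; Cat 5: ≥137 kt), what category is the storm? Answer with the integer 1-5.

ΔP = 1013 − 916 = 97 mb.
V ≈ 5.9 × 97^0.615 = 5.9 × 16.67 ≈ 98 kt.
98 kt falls in the Category 3 band.

3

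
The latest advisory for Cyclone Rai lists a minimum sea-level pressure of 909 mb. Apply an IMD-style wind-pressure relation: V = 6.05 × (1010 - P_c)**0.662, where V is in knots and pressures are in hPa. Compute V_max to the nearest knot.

128 kt

ΔP = 1010 − 909 = 101 mb.
101^0.662 ≈ 21.226.
V ≈ 6.05 × 21.226 ≈ 128.4 kt.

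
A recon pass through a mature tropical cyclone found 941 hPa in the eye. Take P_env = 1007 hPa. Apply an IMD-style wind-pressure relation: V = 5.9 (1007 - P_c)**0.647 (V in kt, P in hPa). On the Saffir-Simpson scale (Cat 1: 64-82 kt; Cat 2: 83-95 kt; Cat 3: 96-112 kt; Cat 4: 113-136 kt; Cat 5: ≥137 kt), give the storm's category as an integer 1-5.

ΔP = 1007 − 941 = 66 hPa.
V ≈ 5.9 × 66^0.647 = 5.9 × 15.04 ≈ 89 kt.
89 kt falls in the Category 2 band.

2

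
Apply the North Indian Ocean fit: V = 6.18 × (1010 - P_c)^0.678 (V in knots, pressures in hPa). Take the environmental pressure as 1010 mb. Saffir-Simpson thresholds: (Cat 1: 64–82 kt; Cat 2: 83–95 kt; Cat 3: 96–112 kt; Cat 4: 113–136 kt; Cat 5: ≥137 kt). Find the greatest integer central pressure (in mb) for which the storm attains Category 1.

Category 1 begins at V = 64 kt.
Required ΔP = (64/6.18)^(1/0.678) = 10.356^1.475 ≈ 31.43 mb.
P_c ≤ 1010 − 31.43 = 978.57, so the highest integer P_c is 978 mb.

978 mb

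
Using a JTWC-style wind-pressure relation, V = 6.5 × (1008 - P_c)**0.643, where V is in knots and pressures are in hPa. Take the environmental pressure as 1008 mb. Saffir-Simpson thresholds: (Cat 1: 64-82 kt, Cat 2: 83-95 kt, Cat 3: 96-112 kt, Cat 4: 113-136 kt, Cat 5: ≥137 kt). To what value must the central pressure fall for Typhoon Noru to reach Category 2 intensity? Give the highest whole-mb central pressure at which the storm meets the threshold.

Category 2 begins at V = 83 kt.
Required ΔP = (83/6.5)^(1/0.643) = 12.769^1.555 ≈ 52.52 mb.
P_c ≤ 1008 − 52.52 = 955.48, so the highest integer P_c is 955 mb.

955 mb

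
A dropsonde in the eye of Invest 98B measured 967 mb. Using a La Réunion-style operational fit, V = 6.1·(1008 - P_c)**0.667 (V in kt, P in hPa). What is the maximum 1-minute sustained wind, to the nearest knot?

ΔP = 1008 − 967 = 41 mb.
41^0.667 ≈ 11.905.
V ≈ 6.1 × 11.905 ≈ 72.6 kt.

73 kt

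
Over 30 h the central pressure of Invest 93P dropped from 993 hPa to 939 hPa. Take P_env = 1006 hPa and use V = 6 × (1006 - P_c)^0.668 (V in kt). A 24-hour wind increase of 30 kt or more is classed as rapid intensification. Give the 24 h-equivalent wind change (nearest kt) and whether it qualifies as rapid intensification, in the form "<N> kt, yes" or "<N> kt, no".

V₁: ΔP = 13, V ≈ 6 × 13^0.668 ≈ 33.29 kt.
V₂: ΔP = 67, V ≈ 6 × 67^0.668 ≈ 99.53 kt.
ΔV over 30 h = 66.24 kt → 24 h equivalent = 66.24 × 24/30 ≈ 52.99 kt.
53 kt ≥ 30 kt ⇒ rapid intensification.

53 kt, yes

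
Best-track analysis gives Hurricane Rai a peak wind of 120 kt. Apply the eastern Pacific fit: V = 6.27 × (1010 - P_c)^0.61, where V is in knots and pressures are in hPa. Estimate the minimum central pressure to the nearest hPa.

884 hPa

ΔP = (V / 6.27)^(1/0.61) = (120/6.27)^1.639.
120/6.27 = 19.139; 19.139^1.639 ≈ 126.33 hPa.
P_c = 1010 − 126.33 = 883.67 ≈ 884 hPa.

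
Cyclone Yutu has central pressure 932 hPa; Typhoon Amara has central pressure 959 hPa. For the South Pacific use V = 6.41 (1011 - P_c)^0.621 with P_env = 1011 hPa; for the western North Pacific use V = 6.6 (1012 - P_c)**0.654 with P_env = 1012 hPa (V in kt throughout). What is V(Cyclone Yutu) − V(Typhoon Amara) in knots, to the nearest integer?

Cyclone Yutu: ΔP = 79; V ≈ 6.41 × 79^0.621 ≈ 96.67 kt.
Typhoon Amara: ΔP = 53; V ≈ 6.6 × 53^0.654 ≈ 88.56 kt.
Difference ≈ 96.67 − 88.56 = 8.11 → 8 kt.

8 kt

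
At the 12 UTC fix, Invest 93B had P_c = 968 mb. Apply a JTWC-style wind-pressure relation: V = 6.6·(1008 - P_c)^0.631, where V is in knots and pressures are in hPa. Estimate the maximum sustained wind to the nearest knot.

68 kt

ΔP = 1008 − 968 = 40 mb.
40^0.631 ≈ 10.254.
V ≈ 6.6 × 10.254 ≈ 67.7 kt.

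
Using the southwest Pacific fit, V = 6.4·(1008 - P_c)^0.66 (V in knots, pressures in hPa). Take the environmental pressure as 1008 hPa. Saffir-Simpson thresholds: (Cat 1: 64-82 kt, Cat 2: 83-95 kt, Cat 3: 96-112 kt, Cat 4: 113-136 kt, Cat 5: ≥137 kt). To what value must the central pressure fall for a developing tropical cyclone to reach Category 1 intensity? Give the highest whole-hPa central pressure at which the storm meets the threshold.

975 hPa

Category 1 begins at V = 64 kt.
Required ΔP = (64/6.4)^(1/0.66) = 10.000^1.515 ≈ 32.75 hPa.
P_c ≤ 1008 − 32.75 = 975.25, so the highest integer P_c is 975 hPa.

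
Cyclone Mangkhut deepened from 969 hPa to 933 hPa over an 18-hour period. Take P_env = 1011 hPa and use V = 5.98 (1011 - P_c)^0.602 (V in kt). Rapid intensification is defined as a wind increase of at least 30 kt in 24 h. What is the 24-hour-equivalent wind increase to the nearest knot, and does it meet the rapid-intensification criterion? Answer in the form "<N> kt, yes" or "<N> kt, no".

V₁: ΔP = 42, V ≈ 5.98 × 42^0.602 ≈ 56.74 kt.
V₂: ΔP = 78, V ≈ 5.98 × 78^0.602 ≈ 82.36 kt.
ΔV over 18 h = 25.62 kt → 24 h equivalent = 25.62 × 24/18 ≈ 34.16 kt.
34 kt ≥ 30 kt ⇒ rapid intensification.

34 kt, yes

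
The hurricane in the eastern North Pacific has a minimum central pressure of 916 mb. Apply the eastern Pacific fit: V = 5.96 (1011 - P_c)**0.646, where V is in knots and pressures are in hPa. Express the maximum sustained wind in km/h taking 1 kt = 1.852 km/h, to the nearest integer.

209 km/h

ΔP = 1011 − 916 = 95 mb.
V ≈ 5.96 × 95^0.646 = 5.96 × 18.950 ≈ 112.942 kt.
112.942 × 1.852 ≈ 209.17 km/h → 209 km/h.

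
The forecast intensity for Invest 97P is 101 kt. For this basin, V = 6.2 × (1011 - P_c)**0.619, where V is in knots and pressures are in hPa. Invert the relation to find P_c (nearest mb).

ΔP = (V / 6.2)^(1/0.619) = (101/6.2)^1.616.
101/6.2 = 16.290; 16.290^1.616 ≈ 90.76 mb.
P_c = 1011 − 90.76 = 920.24 ≈ 920 mb.

920 mb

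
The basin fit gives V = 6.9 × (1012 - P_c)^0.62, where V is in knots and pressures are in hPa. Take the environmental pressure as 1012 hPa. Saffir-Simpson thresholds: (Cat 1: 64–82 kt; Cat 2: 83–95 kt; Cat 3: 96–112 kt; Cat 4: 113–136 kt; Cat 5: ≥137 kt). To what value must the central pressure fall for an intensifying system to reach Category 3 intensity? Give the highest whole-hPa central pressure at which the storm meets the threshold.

Category 3 begins at V = 96 kt.
Required ΔP = (96/6.9)^(1/0.62) = 13.913^1.613 ≈ 69.86 hPa.
P_c ≤ 1012 − 69.86 = 942.14, so the highest integer P_c is 942 hPa.

942 hPa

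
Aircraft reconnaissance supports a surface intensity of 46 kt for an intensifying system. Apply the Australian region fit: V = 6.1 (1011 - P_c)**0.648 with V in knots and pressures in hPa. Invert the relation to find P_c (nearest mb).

ΔP = (V / 6.1)^(1/0.648) = (46/6.1)^1.543.
46/6.1 = 7.541; 7.541^1.543 ≈ 22.60 mb.
P_c = 1011 − 22.60 = 988.40 ≈ 988 mb.

988 mb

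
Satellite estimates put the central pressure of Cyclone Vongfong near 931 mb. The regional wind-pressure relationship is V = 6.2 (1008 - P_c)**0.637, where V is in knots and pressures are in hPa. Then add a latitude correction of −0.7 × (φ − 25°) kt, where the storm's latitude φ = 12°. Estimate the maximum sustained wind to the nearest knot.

ΔP = 1008 − 931 = 77 mb.
77^0.637 ≈ 15.911.
V ≈ 6.2 × 15.911 ≈ 98.6 kt.
Latitude correction: −0.7 × (12 − 25) = 9.1 kt.
Corrected V ≈ 107.7 kt → 108 kt.

108 kt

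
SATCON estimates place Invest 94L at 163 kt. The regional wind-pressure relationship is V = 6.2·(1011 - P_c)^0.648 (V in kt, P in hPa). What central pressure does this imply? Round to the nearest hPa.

ΔP = (V / 6.2)^(1/0.648) = (163/6.2)^1.543.
163/6.2 = 26.290; 26.290^1.543 ≈ 155.25 hPa.
P_c = 1011 − 155.25 = 855.75 ≈ 856 hPa.

856 hPa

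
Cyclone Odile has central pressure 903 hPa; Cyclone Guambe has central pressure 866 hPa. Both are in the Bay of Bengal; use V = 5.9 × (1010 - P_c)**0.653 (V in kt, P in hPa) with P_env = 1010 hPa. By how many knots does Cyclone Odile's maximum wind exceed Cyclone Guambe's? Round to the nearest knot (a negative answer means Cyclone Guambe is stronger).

Cyclone Odile: ΔP = 107; V ≈ 5.9 × 107^0.653 ≈ 124.75 kt.
Cyclone Guambe: ΔP = 144; V ≈ 5.9 × 144^0.653 ≈ 151.45 kt.
Difference ≈ 124.75 − 151.45 = -26.70 → -27 kt.

-27 kt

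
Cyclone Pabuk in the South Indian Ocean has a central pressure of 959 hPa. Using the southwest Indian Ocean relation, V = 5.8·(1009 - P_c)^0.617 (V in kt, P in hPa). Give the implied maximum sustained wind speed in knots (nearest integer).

65 kt

ΔP = 1009 − 959 = 50 hPa.
50^0.617 ≈ 11.175.
V ≈ 5.8 × 11.175 ≈ 64.8 kt.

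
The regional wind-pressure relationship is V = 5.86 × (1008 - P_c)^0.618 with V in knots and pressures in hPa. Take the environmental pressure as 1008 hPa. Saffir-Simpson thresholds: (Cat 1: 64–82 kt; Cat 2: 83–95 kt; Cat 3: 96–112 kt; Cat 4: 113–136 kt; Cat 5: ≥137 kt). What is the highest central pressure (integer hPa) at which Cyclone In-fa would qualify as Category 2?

Category 2 begins at V = 83 kt.
Required ΔP = (83/5.86)^(1/0.618) = 14.164^1.618 ≈ 72.90 hPa.
P_c ≤ 1008 − 72.90 = 935.10, so the highest integer P_c is 935 hPa.

935 hPa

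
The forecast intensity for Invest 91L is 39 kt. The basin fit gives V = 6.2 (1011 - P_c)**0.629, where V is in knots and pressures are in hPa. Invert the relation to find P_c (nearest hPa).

ΔP = (V / 6.2)^(1/0.629) = (39/6.2)^1.590.
39/6.2 = 6.290; 6.290^1.590 ≈ 18.61 hPa.
P_c = 1011 − 18.61 = 992.39 ≈ 992 hPa.

992 hPa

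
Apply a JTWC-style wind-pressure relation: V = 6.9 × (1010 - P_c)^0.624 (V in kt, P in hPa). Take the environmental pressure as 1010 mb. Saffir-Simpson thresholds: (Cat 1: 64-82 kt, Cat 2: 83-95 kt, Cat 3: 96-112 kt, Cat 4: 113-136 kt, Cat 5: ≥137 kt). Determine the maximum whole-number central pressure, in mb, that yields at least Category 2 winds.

Category 2 begins at V = 83 kt.
Required ΔP = (83/6.9)^(1/0.624) = 12.029^1.603 ≈ 53.84 mb.
P_c ≤ 1010 − 53.84 = 956.16, so the highest integer P_c is 956 mb.

956 mb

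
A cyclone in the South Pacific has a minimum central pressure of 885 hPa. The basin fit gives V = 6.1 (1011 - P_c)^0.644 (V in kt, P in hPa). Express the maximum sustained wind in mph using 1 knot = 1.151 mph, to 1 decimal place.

ΔP = 1011 − 885 = 126 hPa.
V ≈ 6.1 × 126^0.644 = 6.1 × 22.524 ≈ 137.394 kt.
137.394 × 1.151 ≈ 158.14 mph → 158.1 mph.

158.1 mph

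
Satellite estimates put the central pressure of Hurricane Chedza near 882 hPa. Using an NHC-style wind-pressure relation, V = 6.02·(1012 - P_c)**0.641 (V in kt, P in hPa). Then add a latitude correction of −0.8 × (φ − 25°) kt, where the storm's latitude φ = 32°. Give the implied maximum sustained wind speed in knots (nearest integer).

131 kt

ΔP = 1012 − 882 = 130 hPa.
130^0.641 ≈ 22.648.
V ≈ 6.02 × 22.648 ≈ 136.3 kt.
Latitude correction: −0.8 × (32 − 25) = -5.6 kt.
Corrected V ≈ 130.7 kt → 131 kt.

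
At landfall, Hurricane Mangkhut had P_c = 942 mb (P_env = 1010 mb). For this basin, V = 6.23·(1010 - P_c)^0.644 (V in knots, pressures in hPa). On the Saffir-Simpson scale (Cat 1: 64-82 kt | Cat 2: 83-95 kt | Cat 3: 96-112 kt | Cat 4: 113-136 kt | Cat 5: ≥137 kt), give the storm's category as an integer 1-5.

2

ΔP = 1010 − 942 = 68 mb.
V ≈ 6.23 × 68^0.644 = 6.23 × 15.14 ≈ 94 kt.
94 kt falls in the Category 2 band.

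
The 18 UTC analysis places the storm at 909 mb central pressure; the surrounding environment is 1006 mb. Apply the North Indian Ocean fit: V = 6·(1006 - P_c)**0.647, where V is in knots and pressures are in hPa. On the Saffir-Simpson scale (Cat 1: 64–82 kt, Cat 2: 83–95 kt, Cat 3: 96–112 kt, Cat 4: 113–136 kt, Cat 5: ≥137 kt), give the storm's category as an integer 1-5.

ΔP = 1006 − 909 = 97 mb.
V ≈ 6 × 97^0.647 = 6 × 19.29 ≈ 116 kt.
116 kt falls in the Category 4 band.

4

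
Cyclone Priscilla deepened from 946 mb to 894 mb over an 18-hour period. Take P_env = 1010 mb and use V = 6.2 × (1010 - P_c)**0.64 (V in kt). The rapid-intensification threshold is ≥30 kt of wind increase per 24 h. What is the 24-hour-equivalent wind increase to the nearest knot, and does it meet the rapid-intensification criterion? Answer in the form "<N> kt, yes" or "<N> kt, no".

55 kt, yes

V₁: ΔP = 64, V ≈ 6.2 × 64^0.64 ≈ 88.79 kt.
V₂: ΔP = 116, V ≈ 6.2 × 116^0.64 ≈ 129.91 kt.
ΔV over 18 h = 41.12 kt → 24 h equivalent = 41.12 × 24/18 ≈ 54.83 kt.
55 kt ≥ 30 kt ⇒ rapid intensification.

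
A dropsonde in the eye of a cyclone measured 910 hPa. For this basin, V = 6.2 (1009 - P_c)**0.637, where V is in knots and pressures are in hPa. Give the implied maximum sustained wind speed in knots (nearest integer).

ΔP = 1009 − 910 = 99 hPa.
99^0.637 ≈ 18.673.
V ≈ 6.2 × 18.673 ≈ 115.8 kt.

116 kt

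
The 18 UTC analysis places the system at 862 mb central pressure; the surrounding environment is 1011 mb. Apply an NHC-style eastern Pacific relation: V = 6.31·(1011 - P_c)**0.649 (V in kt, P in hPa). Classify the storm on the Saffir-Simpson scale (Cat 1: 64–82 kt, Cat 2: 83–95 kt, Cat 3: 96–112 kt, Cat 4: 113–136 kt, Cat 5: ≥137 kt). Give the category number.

ΔP = 1011 − 862 = 149 mb.
V ≈ 6.31 × 149^0.649 = 6.31 × 25.73 ≈ 162 kt.
162 kt falls in the Category 5 band.

5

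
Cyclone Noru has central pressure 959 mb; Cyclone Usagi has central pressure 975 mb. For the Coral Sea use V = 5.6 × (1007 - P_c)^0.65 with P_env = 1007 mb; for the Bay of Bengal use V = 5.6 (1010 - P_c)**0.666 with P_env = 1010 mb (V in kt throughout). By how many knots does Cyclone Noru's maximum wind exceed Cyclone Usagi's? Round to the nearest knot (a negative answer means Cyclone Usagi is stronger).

Cyclone Noru: ΔP = 48; V ≈ 5.6 × 48^0.65 ≈ 69.34 kt.
Cyclone Usagi: ΔP = 35; V ≈ 5.6 × 35^0.666 ≈ 59.78 kt.
Difference ≈ 69.34 − 59.78 = 9.56 → 10 kt.

10 kt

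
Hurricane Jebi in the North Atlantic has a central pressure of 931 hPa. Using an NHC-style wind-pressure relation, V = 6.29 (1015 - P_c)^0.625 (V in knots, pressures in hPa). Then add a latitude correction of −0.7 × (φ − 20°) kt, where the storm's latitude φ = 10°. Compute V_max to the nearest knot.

107 kt

ΔP = 1015 − 931 = 84 hPa.
84^0.625 ≈ 15.947.
V ≈ 6.29 × 15.947 ≈ 100.3 kt.
Latitude correction: −0.7 × (10 − 20) = 7 kt.
Corrected V ≈ 107.3 kt → 107 kt.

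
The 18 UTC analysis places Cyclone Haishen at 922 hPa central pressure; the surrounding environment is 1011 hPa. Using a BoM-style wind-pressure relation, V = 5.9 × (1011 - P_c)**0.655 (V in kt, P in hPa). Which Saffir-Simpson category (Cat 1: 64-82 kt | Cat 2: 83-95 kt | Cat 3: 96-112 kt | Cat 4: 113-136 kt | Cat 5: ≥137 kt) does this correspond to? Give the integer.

3

ΔP = 1011 − 922 = 89 hPa.
V ≈ 5.9 × 89^0.655 = 5.9 × 18.92 ≈ 112 kt.
112 kt falls in the Category 3 band.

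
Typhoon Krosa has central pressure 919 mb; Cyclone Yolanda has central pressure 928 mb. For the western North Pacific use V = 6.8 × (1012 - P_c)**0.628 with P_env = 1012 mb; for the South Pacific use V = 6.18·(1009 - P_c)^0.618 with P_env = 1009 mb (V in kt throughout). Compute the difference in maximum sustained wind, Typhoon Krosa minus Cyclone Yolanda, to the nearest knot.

24 kt

Typhoon Krosa: ΔP = 93; V ≈ 6.8 × 93^0.628 ≈ 117.14 kt.
Cyclone Yolanda: ΔP = 81; V ≈ 6.18 × 81^0.618 ≈ 93.42 kt.
Difference ≈ 117.14 − 93.42 = 23.72 → 24 kt.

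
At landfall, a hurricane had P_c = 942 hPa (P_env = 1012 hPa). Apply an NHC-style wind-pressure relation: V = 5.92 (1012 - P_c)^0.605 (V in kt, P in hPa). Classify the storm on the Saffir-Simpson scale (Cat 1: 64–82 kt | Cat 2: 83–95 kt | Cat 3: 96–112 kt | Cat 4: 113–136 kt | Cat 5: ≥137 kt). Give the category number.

1

ΔP = 1012 − 942 = 70 hPa.
V ≈ 5.92 × 70^0.605 = 5.92 × 13.07 ≈ 77 kt.
77 kt falls in the Category 1 band.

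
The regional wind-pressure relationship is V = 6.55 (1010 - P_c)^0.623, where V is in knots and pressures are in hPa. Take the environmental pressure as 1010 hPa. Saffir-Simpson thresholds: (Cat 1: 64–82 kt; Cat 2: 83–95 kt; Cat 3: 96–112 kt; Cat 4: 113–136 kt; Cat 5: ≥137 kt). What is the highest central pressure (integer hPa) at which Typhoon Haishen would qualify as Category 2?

951 hPa

Category 2 begins at V = 83 kt.
Required ΔP = (83/6.55)^(1/0.623) = 12.672^1.605 ≈ 58.91 hPa.
P_c ≤ 1010 − 58.91 = 951.09, so the highest integer P_c is 951 hPa.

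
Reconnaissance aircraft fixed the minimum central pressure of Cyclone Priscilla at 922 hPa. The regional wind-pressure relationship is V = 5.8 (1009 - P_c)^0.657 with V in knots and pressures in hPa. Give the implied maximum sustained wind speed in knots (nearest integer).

109 kt

ΔP = 1009 − 922 = 87 hPa.
87^0.657 ≈ 18.805.
V ≈ 5.8 × 18.805 ≈ 109.1 kt.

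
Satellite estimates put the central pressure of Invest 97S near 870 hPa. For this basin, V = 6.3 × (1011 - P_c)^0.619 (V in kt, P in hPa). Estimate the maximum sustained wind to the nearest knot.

ΔP = 1011 − 870 = 141 hPa.
141^0.619 ≈ 21.398.
V ≈ 6.3 × 21.398 ≈ 134.8 kt.

135 kt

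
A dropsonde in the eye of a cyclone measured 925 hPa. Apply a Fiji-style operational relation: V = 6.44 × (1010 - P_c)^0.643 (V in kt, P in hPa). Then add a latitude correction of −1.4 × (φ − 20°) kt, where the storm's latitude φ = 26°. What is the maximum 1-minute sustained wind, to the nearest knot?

104 kt

ΔP = 1010 − 925 = 85 hPa.
85^0.643 ≈ 17.403.
V ≈ 6.44 × 17.403 ≈ 112.1 kt.
Latitude correction: −1.4 × (26 − 20) = -8.4 kt.
Corrected V ≈ 103.7 kt → 104 kt.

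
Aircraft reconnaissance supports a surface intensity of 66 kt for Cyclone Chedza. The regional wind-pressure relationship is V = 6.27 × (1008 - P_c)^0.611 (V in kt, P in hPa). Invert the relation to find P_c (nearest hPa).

961 hPa

ΔP = (V / 6.27)^(1/0.611) = (66/6.27)^1.637.
66/6.27 = 10.526; 10.526^1.637 ≈ 47.11 hPa.
P_c = 1008 − 47.11 = 960.89 ≈ 961 hPa.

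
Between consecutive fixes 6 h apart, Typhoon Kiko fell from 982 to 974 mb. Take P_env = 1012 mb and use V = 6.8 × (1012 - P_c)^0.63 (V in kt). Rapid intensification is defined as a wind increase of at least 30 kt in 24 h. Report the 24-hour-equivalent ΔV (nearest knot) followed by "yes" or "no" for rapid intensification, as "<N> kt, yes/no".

V₁: ΔP = 30, V ≈ 6.8 × 30^0.63 ≈ 57.96 kt.
V₂: ΔP = 38, V ≈ 6.8 × 38^0.63 ≈ 67.26 kt.
ΔV over 6 h = 9.30 kt → 24 h equivalent = 9.30 × 24/6 ≈ 37.20 kt.
37 kt ≥ 30 kt ⇒ rapid intensification.

37 kt, yes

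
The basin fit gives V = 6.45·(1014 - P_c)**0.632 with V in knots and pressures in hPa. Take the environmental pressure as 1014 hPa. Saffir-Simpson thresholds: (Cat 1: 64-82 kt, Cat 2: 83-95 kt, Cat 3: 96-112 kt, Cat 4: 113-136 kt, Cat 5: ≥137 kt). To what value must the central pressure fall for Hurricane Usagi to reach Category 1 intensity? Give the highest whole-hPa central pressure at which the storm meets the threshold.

976 hPa

Category 1 begins at V = 64 kt.
Required ΔP = (64/6.45)^(1/0.632) = 9.922^1.582 ≈ 37.75 hPa.
P_c ≤ 1014 − 37.75 = 976.25, so the highest integer P_c is 976 hPa.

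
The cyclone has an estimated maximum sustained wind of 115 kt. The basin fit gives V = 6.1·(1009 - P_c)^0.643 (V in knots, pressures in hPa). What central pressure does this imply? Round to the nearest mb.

ΔP = (V / 6.1)^(1/0.643) = (115/6.1)^1.555.
115/6.1 = 18.852; 18.852^1.555 ≈ 96.26 mb.
P_c = 1009 − 96.26 = 912.74 ≈ 913 mb.

913 mb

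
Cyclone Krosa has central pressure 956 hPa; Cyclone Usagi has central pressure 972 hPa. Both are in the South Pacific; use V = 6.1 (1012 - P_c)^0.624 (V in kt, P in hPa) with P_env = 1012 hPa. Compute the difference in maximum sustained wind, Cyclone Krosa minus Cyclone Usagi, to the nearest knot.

Cyclone Krosa: ΔP = 56; V ≈ 6.1 × 56^0.624 ≈ 75.20 kt.
Cyclone Usagi: ΔP = 40; V ≈ 6.1 × 40^0.624 ≈ 60.96 kt.
Difference ≈ 75.20 − 60.96 = 14.24 → 14 kt.

14 kt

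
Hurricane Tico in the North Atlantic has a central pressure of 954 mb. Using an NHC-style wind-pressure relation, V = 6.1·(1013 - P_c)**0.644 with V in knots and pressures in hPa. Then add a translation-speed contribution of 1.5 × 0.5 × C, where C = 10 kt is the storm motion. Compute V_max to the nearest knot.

ΔP = 1013 − 954 = 59 mb.
59^0.644 ≈ 13.817.
V ≈ 6.1 × 13.817 ≈ 84.3 kt.
Translation term: 1.5 × 0.5 × 10 = 7.5 kt.
Corrected V ≈ 91.8 kt → 92 kt.

92 kt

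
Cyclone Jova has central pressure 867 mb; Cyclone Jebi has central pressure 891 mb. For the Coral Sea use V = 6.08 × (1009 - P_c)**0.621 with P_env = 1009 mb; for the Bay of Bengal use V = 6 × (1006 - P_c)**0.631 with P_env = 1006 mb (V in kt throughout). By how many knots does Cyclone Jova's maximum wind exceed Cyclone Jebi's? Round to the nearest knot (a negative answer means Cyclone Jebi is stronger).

12 kt

Cyclone Jova: ΔP = 142; V ≈ 6.08 × 142^0.621 ≈ 131.97 kt.
Cyclone Jebi: ΔP = 115; V ≈ 6 × 115^0.631 ≈ 119.80 kt.
Difference ≈ 131.97 − 119.80 = 12.17 → 12 kt.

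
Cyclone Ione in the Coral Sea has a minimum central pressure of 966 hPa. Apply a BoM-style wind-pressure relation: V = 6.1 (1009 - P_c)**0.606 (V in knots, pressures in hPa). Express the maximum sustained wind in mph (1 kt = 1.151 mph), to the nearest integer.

69 mph

ΔP = 1009 − 966 = 43 hPa.
V ≈ 6.1 × 43^0.606 = 6.1 × 9.770 ≈ 59.595 kt.
59.595 × 1.151 ≈ 68.59 mph → 69 mph.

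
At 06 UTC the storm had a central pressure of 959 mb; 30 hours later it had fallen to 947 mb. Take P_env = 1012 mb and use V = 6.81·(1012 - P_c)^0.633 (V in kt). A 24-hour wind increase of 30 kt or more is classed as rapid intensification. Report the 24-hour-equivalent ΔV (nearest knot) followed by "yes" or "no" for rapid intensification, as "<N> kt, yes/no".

V₁: ΔP = 53, V ≈ 6.81 × 53^0.633 ≈ 84.06 kt.
V₂: ΔP = 65, V ≈ 6.81 × 65^0.633 ≈ 95.66 kt.
ΔV over 30 h = 11.60 kt → 24 h equivalent = 11.60 × 24/30 ≈ 9.28 kt.
9 kt < 30 kt ⇒ not rapid intensification.

9 kt, no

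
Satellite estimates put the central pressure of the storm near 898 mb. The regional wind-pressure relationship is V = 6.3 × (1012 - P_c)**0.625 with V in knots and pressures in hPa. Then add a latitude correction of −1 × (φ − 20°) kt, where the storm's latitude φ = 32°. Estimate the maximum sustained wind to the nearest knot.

ΔP = 1012 − 898 = 114 mb.
114^0.625 ≈ 19.300.
V ≈ 6.3 × 19.300 ≈ 121.6 kt.
Latitude correction: −1 × (32 − 20) = -12 kt.
Corrected V ≈ 109.6 kt → 110 kt.

110 kt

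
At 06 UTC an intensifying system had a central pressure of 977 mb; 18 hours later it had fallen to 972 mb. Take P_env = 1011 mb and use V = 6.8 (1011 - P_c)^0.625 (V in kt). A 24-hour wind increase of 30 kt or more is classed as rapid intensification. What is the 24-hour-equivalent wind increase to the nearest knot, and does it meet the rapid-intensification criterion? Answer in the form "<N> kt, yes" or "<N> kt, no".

V₁: ΔP = 34, V ≈ 6.8 × 34^0.625 ≈ 61.61 kt.
V₂: ΔP = 39, V ≈ 6.8 × 39^0.625 ≈ 67.13 kt.
ΔV over 18 h = 5.52 kt → 24 h equivalent = 5.52 × 24/18 ≈ 7.36 kt.
7 kt < 30 kt ⇒ not rapid intensification.

7 kt, no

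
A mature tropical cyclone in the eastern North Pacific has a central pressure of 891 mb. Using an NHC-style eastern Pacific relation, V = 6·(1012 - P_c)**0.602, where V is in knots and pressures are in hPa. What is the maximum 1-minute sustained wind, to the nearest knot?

ΔP = 1012 − 891 = 121 mb.
121^0.602 ≈ 17.941.
V ≈ 6 × 17.941 ≈ 107.6 kt.

108 kt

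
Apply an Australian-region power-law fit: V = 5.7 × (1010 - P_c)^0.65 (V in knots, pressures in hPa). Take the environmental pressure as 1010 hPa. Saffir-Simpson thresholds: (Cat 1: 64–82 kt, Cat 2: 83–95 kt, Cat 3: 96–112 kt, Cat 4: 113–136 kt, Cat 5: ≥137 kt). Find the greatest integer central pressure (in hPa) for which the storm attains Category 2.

948 hPa

Category 2 begins at V = 83 kt.
Required ΔP = (83/5.7)^(1/0.65) = 14.561^1.538 ≈ 61.59 hPa.
P_c ≤ 1010 − 61.59 = 948.41, so the highest integer P_c is 948 hPa.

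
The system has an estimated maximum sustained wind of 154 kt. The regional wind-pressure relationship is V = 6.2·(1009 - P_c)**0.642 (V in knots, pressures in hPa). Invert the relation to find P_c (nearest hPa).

860 hPa

ΔP = (V / 6.2)^(1/0.642) = (154/6.2)^1.558.
154/6.2 = 24.839; 24.839^1.558 ≈ 148.97 hPa.
P_c = 1009 − 148.97 = 860.03 ≈ 860 hPa.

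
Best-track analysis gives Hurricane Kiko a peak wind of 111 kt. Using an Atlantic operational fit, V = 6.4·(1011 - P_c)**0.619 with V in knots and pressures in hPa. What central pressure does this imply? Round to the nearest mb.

ΔP = (V / 6.4)^(1/0.619) = (111/6.4)^1.616.
111/6.4 = 17.344; 17.344^1.616 ≈ 100.43 mb.
P_c = 1011 − 100.43 = 910.57 ≈ 911 mb.

911 mb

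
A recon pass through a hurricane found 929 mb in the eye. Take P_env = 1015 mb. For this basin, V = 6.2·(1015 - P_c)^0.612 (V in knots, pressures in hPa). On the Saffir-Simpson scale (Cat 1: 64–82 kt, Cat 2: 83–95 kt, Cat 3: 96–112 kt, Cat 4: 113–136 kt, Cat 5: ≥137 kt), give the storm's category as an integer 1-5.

ΔP = 1015 − 929 = 86 mb.
V ≈ 6.2 × 86^0.612 = 6.2 × 15.27 ≈ 95 kt.
95 kt falls in the Category 2 band.

2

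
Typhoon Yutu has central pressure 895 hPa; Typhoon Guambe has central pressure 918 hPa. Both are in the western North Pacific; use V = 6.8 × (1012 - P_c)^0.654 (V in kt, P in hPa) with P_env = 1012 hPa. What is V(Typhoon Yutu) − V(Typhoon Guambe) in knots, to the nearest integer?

20 kt

Typhoon Yutu: ΔP = 117; V ≈ 6.8 × 117^0.654 ≈ 153.14 kt.
Typhoon Guambe: ΔP = 94; V ≈ 6.8 × 94^0.654 ≈ 132.72 kt.
Difference ≈ 153.14 − 132.72 = 20.42 → 20 kt.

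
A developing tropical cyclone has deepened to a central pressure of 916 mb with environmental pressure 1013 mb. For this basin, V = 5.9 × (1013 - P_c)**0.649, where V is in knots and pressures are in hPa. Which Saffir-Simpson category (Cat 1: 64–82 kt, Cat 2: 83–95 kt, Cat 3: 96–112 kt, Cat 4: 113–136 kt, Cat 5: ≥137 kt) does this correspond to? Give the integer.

4

ΔP = 1013 − 916 = 97 mb.
V ≈ 5.9 × 97^0.649 = 5.9 × 19.47 ≈ 115 kt.
115 kt falls in the Category 4 band.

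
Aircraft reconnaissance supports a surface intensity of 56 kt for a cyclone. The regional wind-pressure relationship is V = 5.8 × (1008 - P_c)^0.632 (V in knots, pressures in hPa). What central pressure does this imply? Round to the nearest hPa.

972 hPa

ΔP = (V / 5.8)^(1/0.632) = (56/5.8)^1.582.
56/5.8 = 9.655; 9.655^1.582 ≈ 36.15 hPa.
P_c = 1008 − 36.15 = 971.85 ≈ 972 hPa.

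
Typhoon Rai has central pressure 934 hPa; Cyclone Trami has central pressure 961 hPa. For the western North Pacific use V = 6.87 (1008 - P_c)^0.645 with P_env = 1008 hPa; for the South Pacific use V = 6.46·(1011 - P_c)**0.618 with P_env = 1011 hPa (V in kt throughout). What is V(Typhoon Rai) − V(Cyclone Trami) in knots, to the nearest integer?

Typhoon Rai: ΔP = 74; V ≈ 6.87 × 74^0.645 ≈ 110.31 kt.
Cyclone Trami: ΔP = 50; V ≈ 6.46 × 50^0.618 ≈ 72.48 kt.
Difference ≈ 110.31 − 72.48 = 37.83 → 38 kt.

38 kt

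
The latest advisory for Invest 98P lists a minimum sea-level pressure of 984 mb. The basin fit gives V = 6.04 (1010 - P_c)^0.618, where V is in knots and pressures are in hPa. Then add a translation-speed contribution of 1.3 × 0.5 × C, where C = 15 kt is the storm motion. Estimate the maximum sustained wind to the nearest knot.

ΔP = 1010 − 984 = 26 mb.
26^0.618 ≈ 7.490.
V ≈ 6.04 × 7.490 ≈ 45.2 kt.
Translation term: 1.3 × 0.5 × 15 = 9.75 kt.
Corrected V ≈ 54.95 kt → 55 kt.

55 kt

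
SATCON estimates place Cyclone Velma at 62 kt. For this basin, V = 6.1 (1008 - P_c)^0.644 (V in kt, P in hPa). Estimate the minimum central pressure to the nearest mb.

971 mb

ΔP = (V / 6.1)^(1/0.644) = (62/6.1)^1.553.
62/6.1 = 10.164; 10.164^1.553 ≈ 36.62 mb.
P_c = 1008 − 36.62 = 971.38 ≈ 971 mb.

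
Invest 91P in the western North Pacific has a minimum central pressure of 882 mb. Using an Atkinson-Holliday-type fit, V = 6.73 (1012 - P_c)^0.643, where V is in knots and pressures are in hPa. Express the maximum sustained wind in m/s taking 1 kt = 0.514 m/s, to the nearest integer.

ΔP = 1012 − 882 = 130 mb.
V ≈ 6.73 × 130^0.643 = 6.73 × 22.870 ≈ 153.915 kt.
153.915 × 0.514 ≈ 79.11 m/s → 79 m/s.

79 m/s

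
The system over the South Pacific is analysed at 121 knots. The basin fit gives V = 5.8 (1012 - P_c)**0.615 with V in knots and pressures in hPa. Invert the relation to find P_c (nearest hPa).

872 hPa

ΔP = (V / 5.8)^(1/0.615) = (121/5.8)^1.626.
121/5.8 = 20.862; 20.862^1.626 ≈ 139.73 hPa.
P_c = 1012 − 139.73 = 872.27 ≈ 872 hPa.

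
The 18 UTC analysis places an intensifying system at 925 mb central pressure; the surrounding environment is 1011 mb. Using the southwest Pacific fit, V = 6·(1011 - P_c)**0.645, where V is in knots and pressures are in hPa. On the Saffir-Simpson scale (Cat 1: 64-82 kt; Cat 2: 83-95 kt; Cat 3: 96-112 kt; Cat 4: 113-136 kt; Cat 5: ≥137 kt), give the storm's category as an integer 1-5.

3

ΔP = 1011 − 925 = 86 mb.
V ≈ 6 × 86^0.645 = 6 × 17.69 ≈ 106 kt.
106 kt falls in the Category 3 band.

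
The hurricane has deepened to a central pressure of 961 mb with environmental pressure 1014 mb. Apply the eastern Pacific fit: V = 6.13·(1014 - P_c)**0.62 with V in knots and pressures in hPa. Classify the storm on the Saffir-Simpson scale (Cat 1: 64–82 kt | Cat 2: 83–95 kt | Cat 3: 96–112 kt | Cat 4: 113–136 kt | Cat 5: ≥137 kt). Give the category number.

1

ΔP = 1014 − 961 = 53 mb.
V ≈ 6.13 × 53^0.62 = 6.13 × 11.72 ≈ 72 kt.
72 kt falls in the Category 1 band.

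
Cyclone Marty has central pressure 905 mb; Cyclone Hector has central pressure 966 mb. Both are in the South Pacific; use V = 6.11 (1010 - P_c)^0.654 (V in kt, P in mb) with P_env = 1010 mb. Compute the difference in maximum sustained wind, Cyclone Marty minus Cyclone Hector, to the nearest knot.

Cyclone Marty: ΔP = 105; V ≈ 6.11 × 105^0.654 ≈ 128.20 kt.
Cyclone Hector: ΔP = 44; V ≈ 6.11 × 44^0.654 ≈ 72.59 kt.
Difference ≈ 128.20 − 72.59 = 55.61 → 56 kt.

56 kt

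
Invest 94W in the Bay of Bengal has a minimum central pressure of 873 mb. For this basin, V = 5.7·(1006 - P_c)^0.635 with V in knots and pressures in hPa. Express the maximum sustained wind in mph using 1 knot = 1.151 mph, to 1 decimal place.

ΔP = 1006 − 873 = 133 mb.
V ≈ 5.7 × 133^0.635 = 5.7 × 22.318 ≈ 127.210 kt.
127.210 × 1.151 ≈ 146.42 mph → 146.4 mph.

146.4 mph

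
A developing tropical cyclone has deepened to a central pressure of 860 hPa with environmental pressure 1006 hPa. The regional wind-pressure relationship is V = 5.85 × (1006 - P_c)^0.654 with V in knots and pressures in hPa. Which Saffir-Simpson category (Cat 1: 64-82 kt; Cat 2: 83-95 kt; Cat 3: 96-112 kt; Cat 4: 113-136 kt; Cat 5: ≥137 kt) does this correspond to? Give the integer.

5

ΔP = 1006 − 860 = 146 hPa.
V ≈ 5.85 × 146^0.654 = 5.85 × 26.03 ≈ 152 kt.
152 kt falls in the Category 5 band.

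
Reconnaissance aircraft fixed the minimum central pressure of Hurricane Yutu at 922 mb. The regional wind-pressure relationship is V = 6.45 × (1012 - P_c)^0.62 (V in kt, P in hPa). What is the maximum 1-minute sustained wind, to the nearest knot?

ΔP = 1012 − 922 = 90 mb.
90^0.62 ≈ 16.279.
V ≈ 6.45 × 16.279 ≈ 105.0 kt.

105 kt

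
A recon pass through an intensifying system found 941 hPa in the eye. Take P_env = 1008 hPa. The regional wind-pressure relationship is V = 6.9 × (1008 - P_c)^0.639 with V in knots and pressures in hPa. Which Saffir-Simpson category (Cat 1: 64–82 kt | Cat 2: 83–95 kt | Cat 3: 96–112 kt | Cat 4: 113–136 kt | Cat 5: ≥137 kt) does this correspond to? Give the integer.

ΔP = 1008 − 941 = 67 hPa.
V ≈ 6.9 × 67^0.639 = 6.9 × 14.68 ≈ 101 kt.
101 kt falls in the Category 3 band.

3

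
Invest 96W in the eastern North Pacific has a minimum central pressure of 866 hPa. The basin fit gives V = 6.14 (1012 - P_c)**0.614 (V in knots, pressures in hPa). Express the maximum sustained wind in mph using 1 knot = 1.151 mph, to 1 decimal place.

150.7 mph

ΔP = 1012 − 866 = 146 hPa.
V ≈ 6.14 × 146^0.614 = 6.14 × 21.326 ≈ 130.943 kt.
130.943 × 1.151 ≈ 150.71 mph → 150.7 mph.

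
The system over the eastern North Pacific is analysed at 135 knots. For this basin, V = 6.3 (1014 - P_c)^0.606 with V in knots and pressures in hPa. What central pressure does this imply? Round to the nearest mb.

857 mb

ΔP = (V / 6.3)^(1/0.606) = (135/6.3)^1.650.
135/6.3 = 21.429; 21.429^1.650 ≈ 157.17 mb.
P_c = 1014 − 157.17 = 856.83 ≈ 857 mb.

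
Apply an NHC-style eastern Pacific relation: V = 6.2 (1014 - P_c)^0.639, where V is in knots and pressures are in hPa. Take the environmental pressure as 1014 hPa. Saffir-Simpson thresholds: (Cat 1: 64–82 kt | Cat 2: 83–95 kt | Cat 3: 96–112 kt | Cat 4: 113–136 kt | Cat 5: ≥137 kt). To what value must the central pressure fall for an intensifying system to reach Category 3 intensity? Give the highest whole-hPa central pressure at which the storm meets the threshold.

Category 3 begins at V = 96 kt.
Required ΔP = (96/6.2)^(1/0.639) = 15.484^1.565 ≈ 72.79 hPa.
P_c ≤ 1014 − 72.79 = 941.21, so the highest integer P_c is 941 hPa.

941 hPa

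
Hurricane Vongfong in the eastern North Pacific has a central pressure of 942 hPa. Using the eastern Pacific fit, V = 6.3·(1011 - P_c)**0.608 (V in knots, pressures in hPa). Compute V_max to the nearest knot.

83 kt

ΔP = 1011 − 942 = 69 hPa.
69^0.608 ≈ 13.123.
V ≈ 6.3 × 13.123 ≈ 82.7 kt.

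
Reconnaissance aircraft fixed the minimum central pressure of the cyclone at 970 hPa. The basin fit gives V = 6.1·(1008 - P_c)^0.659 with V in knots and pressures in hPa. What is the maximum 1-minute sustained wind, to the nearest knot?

ΔP = 1008 − 970 = 38 hPa.
38^0.659 ≈ 10.992.
V ≈ 6.1 × 10.992 ≈ 67.1 kt.

67 kt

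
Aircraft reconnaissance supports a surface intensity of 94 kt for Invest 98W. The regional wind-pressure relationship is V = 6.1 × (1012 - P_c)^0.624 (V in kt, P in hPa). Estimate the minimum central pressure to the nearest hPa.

932 hPa

ΔP = (V / 6.1)^(1/0.624) = (94/6.1)^1.603.
94/6.1 = 15.410; 15.410^1.603 ≈ 80.08 hPa.
P_c = 1012 − 80.08 = 931.92 ≈ 932 hPa.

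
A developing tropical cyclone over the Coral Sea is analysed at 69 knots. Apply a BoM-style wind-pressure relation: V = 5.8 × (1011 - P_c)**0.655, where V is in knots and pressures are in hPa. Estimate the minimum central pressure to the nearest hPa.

967 hPa

ΔP = (V / 5.8)^(1/0.655) = (69/5.8)^1.527.
69/5.8 = 11.897; 11.897^1.527 ≈ 43.84 hPa.
P_c = 1011 − 43.84 = 967.16 ≈ 967 hPa.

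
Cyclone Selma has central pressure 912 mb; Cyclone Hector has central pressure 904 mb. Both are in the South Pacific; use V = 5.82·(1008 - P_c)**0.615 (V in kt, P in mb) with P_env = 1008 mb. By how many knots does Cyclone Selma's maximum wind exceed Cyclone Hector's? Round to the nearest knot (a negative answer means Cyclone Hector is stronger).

Cyclone Selma: ΔP = 96; V ≈ 5.82 × 96^0.615 ≈ 96.39 kt.
Cyclone Hector: ΔP = 104; V ≈ 5.82 × 104^0.615 ≈ 101.25 kt.
Difference ≈ 96.39 − 101.25 = -4.86 → -5 kt.

-5 kt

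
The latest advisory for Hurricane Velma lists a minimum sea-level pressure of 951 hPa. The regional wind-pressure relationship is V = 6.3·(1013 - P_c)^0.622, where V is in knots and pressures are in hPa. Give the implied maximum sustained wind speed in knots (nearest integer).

82 kt

ΔP = 1013 − 951 = 62 hPa.
62^0.622 ≈ 13.028.
V ≈ 6.3 × 13.028 ≈ 82.1 kt.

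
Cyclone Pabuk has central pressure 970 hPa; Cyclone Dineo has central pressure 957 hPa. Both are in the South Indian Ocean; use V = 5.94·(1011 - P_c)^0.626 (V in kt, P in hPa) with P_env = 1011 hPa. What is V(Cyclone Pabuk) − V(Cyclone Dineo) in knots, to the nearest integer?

-11 kt

Cyclone Pabuk: ΔP = 41; V ≈ 5.94 × 41^0.626 ≈ 60.73 kt.
Cyclone Dineo: ΔP = 54; V ≈ 5.94 × 54^0.626 ≈ 72.15 kt.
Difference ≈ 60.73 − 72.15 = -11.42 → -11 kt.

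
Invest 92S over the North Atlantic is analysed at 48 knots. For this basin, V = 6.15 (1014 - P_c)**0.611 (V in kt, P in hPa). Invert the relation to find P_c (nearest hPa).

ΔP = (V / 6.15)^(1/0.611) = (48/6.15)^1.637.
48/6.15 = 7.805; 7.805^1.637 ≈ 28.87 hPa.
P_c = 1014 − 28.87 = 985.13 ≈ 985 hPa.

985 hPa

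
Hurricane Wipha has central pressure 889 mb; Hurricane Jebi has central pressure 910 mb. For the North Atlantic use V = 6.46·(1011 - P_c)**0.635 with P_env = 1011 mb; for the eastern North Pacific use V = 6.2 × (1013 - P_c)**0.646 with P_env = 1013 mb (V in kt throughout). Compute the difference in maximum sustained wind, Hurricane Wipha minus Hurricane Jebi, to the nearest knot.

13 kt

Hurricane Wipha: ΔP = 122; V ≈ 6.46 × 122^0.635 ≈ 136.48 kt.
Hurricane Jebi: ΔP = 103; V ≈ 6.2 × 103^0.646 ≈ 123.79 kt.
Difference ≈ 136.48 − 123.79 = 12.69 → 13 kt.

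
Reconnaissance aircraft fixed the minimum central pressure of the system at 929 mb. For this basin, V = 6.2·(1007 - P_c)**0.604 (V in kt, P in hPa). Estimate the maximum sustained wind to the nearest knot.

ΔP = 1007 − 929 = 78 mb.
78^0.604 ≈ 13.894.
V ≈ 6.2 × 13.894 ≈ 86.1 kt.

86 kt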